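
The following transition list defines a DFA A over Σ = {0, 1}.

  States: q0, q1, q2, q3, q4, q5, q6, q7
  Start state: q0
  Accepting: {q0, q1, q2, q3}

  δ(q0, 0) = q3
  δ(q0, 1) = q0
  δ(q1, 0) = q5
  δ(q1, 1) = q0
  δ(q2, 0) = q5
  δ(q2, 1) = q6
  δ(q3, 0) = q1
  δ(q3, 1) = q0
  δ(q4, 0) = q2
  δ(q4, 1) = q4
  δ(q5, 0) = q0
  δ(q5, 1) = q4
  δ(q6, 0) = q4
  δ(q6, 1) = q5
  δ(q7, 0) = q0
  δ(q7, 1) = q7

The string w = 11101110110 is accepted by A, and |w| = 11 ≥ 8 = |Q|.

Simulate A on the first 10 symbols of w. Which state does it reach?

State sequence: q0 -1-> q0 -1-> q0 -1-> q0 -0-> q3 -1-> q0 -1-> q0 -1-> q0 -0-> q3 -1-> q0 -1-> q0

After reading 10 characters, A is in state q0.
(This kind of state-tracing is the core of the pumping-lemma construction: with 8 states, pigeonhole forces a repeat within the first 8 steps.)

q0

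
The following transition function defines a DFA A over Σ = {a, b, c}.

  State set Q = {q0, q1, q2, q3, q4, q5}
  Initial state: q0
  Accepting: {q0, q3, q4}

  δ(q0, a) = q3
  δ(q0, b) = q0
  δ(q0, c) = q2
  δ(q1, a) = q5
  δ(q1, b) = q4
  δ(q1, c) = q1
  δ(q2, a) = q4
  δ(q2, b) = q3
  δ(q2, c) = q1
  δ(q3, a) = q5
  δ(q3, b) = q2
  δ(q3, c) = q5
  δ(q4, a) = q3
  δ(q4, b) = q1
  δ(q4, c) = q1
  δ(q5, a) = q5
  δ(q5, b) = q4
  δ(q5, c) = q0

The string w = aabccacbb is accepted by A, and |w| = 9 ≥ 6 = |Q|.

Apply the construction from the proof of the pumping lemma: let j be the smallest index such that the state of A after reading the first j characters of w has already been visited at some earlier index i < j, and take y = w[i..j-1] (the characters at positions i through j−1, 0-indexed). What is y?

Run of A on w = a a b c c a c b b:
  step 0: q0  (start)
  step 1: q3  (read a: q0→q3)
  step 2: q5  (read a: q3→q5)
  step 3: q4  (read b: q5→q4)
  step 4: q1  (read c: q4→q1)
  step 5: q1  (read c: q1→q1)   ← first repeat (q1 seen earlier)
  step 6: q5  (read a: q1→q5)
  step 7: q0  (read c: q5→q0)
  step 8: q0  (read b: q0→q0)
  step 9: q0  (read b: q0→q0)

So i = 4, j = 5, giving x = w[0:4] = aabc, y = w[4:5] = c, z = w[5:9] = acbb.
Check: |xy| = 5 ≤ 6 and |y| = 1 ≥ 1. Reading y takes A from q1 back to q1, so every xyⁱz is accepted.

c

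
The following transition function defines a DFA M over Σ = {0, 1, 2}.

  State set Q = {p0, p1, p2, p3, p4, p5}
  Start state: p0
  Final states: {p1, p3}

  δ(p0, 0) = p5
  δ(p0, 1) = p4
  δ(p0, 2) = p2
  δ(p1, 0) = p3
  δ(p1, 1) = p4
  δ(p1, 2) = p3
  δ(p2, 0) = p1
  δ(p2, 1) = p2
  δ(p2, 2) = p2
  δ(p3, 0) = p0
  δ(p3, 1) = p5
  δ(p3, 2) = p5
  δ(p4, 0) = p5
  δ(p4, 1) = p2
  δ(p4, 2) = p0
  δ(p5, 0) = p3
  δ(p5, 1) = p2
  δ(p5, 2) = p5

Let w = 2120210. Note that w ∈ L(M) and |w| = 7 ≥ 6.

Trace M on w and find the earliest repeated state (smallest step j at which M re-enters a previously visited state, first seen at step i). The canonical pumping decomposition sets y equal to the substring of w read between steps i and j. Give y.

State sequence: p0 -2-> p2 -1-> p2 -2-> p2 -0-> p1 -2-> p3 -1-> p5 -0-> p3
First repeat at step 2: p2 was already visited.

So i = 1, j = 2, giving x = w[0:1] = 2, y = w[1:2] = 1, z = w[2:7] = 20210.
Check: |xy| = 2 ≤ 6 and |y| = 1 ≥ 1. Reading y takes M from p2 back to p2, so every xyⁱz is accepted.

1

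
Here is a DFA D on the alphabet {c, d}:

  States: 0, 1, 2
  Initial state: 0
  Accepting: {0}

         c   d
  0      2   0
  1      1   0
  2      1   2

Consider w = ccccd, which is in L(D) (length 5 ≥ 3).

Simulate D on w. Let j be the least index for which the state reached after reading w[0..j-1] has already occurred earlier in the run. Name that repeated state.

1

State sequence: 0 -c-> 2 -c-> 1 -c-> 1 -c-> 1 -d-> 0
First repeat at step 3: 1 was already visited.

The earliest repeat is at step j = 3: D is in 1, which it already visited at step i = 2.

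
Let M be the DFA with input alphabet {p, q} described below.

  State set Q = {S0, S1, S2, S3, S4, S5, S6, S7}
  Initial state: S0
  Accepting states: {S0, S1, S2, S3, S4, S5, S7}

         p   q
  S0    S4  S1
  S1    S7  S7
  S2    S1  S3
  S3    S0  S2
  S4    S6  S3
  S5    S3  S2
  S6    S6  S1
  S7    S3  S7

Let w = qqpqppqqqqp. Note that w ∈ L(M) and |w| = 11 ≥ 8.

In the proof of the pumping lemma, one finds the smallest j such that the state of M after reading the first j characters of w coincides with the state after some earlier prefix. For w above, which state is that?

S1

Run of M on w = q q p q p p q q q q p:
  step 0: S0  (start)
  step 1: S1  (read q: S0→S1)
  step 2: S7  (read q: S1→S7)
  step 3: S3  (read p: S7→S3)
  step 4: S2  (read q: S3→S2)
  step 5: S1  (read p: S2→S1)   ← first repeat (S1 seen earlier)
  step 6: S7  (read p: S1→S7)
  step 7: S7  (read q: S7→S7)
  step 8: S7  (read q: S7→S7)
  step 9: S7  (read q: S7→S7)
  step 10: S7  (read q: S7→S7)
  step 11: S3  (read p: S7→S3)

The earliest repeat is at step j = 5: M is in S1, which it already visited at step i = 1.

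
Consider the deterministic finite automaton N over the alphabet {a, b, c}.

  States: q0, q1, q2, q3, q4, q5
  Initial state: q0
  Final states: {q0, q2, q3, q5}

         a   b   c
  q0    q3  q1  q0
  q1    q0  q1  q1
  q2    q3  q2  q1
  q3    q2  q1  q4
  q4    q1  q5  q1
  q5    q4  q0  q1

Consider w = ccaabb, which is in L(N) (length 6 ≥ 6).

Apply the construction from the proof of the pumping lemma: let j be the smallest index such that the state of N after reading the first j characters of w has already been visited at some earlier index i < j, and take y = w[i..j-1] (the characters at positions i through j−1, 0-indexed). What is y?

State sequence: q0 -c-> q0 -c-> q0 -a-> q3 -a-> q2 -b-> q2 -b-> q2
First repeat at step 1: q0 was already visited.

So i = 0, j = 1, giving x = w[0:0] = ε, y = w[0:1] = c, z = w[1:6] = caabb.
Check: |xy| = 1 ≤ 6 and |y| = 1 ≥ 1. Reading y takes N from q0 back to q0, so every xyⁱz is accepted.

c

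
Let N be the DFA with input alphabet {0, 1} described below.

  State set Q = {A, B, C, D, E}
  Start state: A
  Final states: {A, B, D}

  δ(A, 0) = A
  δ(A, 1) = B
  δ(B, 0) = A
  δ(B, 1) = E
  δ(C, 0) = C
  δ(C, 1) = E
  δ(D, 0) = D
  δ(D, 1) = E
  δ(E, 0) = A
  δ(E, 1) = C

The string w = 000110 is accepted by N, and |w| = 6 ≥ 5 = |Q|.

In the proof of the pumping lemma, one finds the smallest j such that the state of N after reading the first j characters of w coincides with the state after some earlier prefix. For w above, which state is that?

State sequence: A -0-> A -0-> A -0-> A -1-> B -1-> E -0-> A
First repeat at step 1: A was already visited.

The earliest repeat is at step j = 1: N is in A, which it already visited at step i = 0.

A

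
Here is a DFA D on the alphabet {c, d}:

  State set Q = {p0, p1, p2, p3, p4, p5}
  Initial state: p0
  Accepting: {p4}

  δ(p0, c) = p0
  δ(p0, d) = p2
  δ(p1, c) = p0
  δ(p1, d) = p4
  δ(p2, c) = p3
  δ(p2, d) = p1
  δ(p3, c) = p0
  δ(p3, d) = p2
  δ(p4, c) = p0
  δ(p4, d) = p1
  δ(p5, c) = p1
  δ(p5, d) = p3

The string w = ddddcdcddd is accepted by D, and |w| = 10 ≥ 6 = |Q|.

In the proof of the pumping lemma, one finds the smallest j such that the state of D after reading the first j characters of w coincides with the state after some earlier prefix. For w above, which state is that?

p1

State sequence: p0 -d-> p2 -d-> p1 -d-> p4 -d-> p1 -c-> p0 -d-> p2 -c-> p3 -d-> p2 -d-> p1 -d-> p4
First repeat at step 4: p1 was already visited.

The earliest repeat is at step j = 4: D is in p1, which it already visited at step i = 2.
The DFA has 6 states, so the proof of the pumping lemma guarantees a repeated state among the first 6+1 visited; the segment between the two visits is the pumpable y.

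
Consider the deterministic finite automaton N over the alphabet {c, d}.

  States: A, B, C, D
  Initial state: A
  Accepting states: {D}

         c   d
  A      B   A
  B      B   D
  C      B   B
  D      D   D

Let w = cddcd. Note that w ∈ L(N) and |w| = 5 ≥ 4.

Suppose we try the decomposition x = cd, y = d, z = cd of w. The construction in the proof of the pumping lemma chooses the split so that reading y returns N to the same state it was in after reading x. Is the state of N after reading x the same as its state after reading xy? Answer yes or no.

State sequence: A -c-> B -d-> D -d-> D

After x (step 2): D. After xy (step 3): D.
They match, so y = d drives N around a cycle from D back to itself; pumping y any number of times keeps N in D before reading z, and xyⁱz ∈ L(N) for every i ≥ 0.

yes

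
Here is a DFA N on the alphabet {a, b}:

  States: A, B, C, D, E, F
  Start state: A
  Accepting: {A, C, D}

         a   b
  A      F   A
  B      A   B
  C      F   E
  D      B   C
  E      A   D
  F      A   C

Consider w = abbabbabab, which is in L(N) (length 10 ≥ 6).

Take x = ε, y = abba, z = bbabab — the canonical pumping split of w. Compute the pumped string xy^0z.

xy⁰z = xz = ε·bbabab = bbabab.
Reading y = abba takes N from A back to A, so after x the machine is still in A, and z then leads to the accepting state C. Hence bbabab ∈ L(N).

bbabab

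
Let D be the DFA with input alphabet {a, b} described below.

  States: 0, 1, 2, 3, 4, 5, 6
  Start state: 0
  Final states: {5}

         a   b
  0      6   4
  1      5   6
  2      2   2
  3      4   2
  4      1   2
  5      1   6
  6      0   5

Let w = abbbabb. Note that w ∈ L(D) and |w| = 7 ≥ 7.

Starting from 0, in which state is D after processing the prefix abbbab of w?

6

State sequence: 0 -a-> 6 -b-> 5 -b-> 6 -b-> 5 -a-> 1 -b-> 6

After reading 6 characters, D is in state 6.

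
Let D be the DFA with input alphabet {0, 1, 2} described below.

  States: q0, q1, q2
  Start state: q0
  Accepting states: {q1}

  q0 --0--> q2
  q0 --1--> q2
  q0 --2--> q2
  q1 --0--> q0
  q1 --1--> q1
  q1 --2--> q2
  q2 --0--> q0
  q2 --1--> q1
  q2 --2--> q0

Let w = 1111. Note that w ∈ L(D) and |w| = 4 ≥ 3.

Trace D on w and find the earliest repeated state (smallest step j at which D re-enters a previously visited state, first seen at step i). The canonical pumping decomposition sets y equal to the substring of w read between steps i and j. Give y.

State sequence: q0 -1-> q2 -1-> q1 -1-> q1 -1-> q1
First repeat at step 3: q1 was already visited.

So i = 2, j = 3, giving x = w[0:2] = 11, y = w[2:3] = 1, z = w[3:4] = 1.
Check: |xy| = 3 ≤ 3 and |y| = 1 ≥ 1. Reading y takes D from q1 back to q1, so every xyⁱz is accepted.

1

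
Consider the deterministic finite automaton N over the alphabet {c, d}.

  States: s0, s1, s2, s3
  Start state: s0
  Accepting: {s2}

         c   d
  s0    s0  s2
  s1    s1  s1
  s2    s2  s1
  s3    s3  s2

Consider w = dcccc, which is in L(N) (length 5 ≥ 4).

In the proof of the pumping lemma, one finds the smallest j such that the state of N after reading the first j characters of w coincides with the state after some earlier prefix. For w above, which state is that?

s2

Run of N on w = d c c c c:
  step 0: s0  (start)
  step 1: s2  (read d: s0→s2)
  step 2: s2  (read c: s2→s2)   ← first repeat (s2 seen earlier)
  step 3: s2  (read c: s2→s2)
  step 4: s2  (read c: s2→s2)
  step 5: s2  (read c: s2→s2)

The earliest repeat is at step j = 2: N is in s2, which it already visited at step i = 1.
With |Q| = 4, pigeonhole forces a state repeat no later than step 4; the substring read between the first and second visits to that state can be pumped.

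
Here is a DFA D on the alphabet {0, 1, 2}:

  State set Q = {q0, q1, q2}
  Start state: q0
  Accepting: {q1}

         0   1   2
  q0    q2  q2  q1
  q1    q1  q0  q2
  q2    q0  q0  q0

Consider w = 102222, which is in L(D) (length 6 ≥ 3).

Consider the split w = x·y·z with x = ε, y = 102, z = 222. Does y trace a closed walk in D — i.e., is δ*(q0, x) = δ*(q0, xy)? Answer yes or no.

State sequence: q0 -1-> q2 -0-> q0 -2-> q1

After x (step 0): q0. After xy (step 3): q1.
They differ (q0 ≠ q1), so y is not a cycle from the state after x; this split is not the one the pumping-lemma construction produces, and pumping y need not keep the string in L(D).

no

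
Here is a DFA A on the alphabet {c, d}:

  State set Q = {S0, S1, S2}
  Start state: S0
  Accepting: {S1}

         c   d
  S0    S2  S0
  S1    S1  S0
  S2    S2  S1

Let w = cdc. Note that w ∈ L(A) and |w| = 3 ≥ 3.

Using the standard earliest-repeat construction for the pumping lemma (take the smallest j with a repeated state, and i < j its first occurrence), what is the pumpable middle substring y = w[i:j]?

c

Run of A on w = c d c:
  step 0: S0  (start)
  step 1: S2  (read c: S0→S2)
  step 2: S1  (read d: S2→S1)
  step 3: S1  (read c: S1→S1)   ← first repeat (S1 seen earlier)

So i = 2, j = 3, giving x = w[0:2] = cd, y = w[2:3] = c, z = w[3:3] = ε.
Check: |xy| = 3 ≤ 3 and |y| = 1 ≥ 1. Reading y takes A from S1 back to S1, so every xyⁱz is accepted.
Since A has 3 states, any run of length ≥ 3 visits 3+1 states, so by pigeonhole some state repeats within the first 3 steps — that repeat gives the pumpable loop.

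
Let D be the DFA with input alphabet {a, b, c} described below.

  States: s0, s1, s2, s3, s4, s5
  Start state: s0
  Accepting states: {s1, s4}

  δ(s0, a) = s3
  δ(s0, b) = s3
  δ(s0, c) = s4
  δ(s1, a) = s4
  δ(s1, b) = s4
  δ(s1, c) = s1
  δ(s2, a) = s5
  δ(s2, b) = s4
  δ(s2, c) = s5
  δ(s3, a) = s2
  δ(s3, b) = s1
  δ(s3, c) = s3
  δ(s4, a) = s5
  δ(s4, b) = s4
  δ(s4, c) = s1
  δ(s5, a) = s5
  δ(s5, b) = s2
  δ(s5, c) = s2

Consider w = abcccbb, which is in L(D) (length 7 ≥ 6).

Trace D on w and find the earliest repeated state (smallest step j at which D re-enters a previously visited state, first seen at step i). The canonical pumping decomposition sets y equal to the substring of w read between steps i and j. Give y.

Run of D on w = a b c c c b b:
  step 0: s0  (start)
  step 1: s3  (read a: s0→s3)
  step 2: s1  (read b: s3→s1)
  step 3: s1  (read c: s1→s1)   ← first repeat (s1 seen earlier)
  step 4: s1  (read c: s1→s1)
  step 5: s1  (read c: s1→s1)
  step 6: s4  (read b: s1→s4)
  step 7: s4  (read b: s4→s4)

So i = 2, j = 3, giving x = w[0:2] = ab, y = w[2:3] = c, z = w[3:7] = ccbb.
Check: |xy| = 3 ≤ 6 and |y| = 1 ≥ 1. Reading y takes D from s1 back to s1, so every xyⁱz is accepted.

c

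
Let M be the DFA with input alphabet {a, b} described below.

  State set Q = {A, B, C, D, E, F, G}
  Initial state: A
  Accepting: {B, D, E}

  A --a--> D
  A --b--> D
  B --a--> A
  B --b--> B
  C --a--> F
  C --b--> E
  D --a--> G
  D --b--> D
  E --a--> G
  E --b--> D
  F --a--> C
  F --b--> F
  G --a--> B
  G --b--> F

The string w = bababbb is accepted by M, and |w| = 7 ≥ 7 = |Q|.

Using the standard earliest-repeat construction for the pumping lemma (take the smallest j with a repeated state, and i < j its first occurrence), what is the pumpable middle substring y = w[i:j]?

Run of M on w = b a b a b b b:
  step 0: A  (start)
  step 1: D  (read b: A→D)
  step 2: G  (read a: D→G)
  step 3: F  (read b: G→F)
  step 4: C  (read a: F→C)
  step 5: E  (read b: C→E)
  step 6: D  (read b: E→D)   ← first repeat (D seen earlier)
  step 7: D  (read b: D→D)

So i = 1, j = 6, giving x = w[0:1] = b, y = w[1:6] = ababb, z = w[6:7] = b.
Check: |xy| = 6 ≤ 7 and |y| = 5 ≥ 1. Reading y takes M from D back to D, so every xyⁱz is accepted.
Since M has 7 states, any run of length ≥ 7 visits 7+1 states, so by pigeonhole some state repeats within the first 7 steps — that repeat gives the pumpable loop.

ababb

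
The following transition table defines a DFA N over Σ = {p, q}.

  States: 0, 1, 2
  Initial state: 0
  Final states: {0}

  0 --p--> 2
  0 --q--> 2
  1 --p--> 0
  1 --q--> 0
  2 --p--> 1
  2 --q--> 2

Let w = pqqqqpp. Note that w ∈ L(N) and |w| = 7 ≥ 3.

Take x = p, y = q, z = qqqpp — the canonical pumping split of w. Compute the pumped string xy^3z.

xy^3z = p·q·q·q·qqqpp = pqqqqqqpp.
Reading y = q takes N from 2 back to 2, so after x·y·y·y the machine is still in 2, and z then leads to the accepting state 0. Hence pqqqqqqpp ∈ L(N).

pqqqqqqpp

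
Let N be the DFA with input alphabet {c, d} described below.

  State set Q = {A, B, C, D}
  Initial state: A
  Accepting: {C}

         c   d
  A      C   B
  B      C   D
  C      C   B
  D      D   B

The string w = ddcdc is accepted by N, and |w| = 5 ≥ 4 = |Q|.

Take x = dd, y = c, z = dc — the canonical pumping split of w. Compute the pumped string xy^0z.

xy⁰z = xz = dd·dc = dddc.
Reading y = c takes N from D back to D, so after x the machine is still in D, and z then leads to the accepting state C. Hence dddc ∈ L(N).

dddc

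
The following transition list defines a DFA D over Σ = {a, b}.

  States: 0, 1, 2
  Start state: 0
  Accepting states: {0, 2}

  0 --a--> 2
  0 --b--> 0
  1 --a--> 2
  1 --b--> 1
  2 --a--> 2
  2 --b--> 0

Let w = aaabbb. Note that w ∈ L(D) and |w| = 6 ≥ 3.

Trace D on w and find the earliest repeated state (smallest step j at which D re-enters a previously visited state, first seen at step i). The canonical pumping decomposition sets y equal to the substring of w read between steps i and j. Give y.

a

State sequence: 0 -a-> 2 -a-> 2 -a-> 2 -b-> 0 -b-> 0 -b-> 0
First repeat at step 2: 2 was already visited.

So i = 1, j = 2, giving x = w[0:1] = a, y = w[1:2] = a, z = w[2:6] = abbb.
Check: |xy| = 2 ≤ 3 and |y| = 1 ≥ 1. Reading y takes D from 2 back to 2, so every xyⁱz is accepted.
With |Q| = 3, pigeonhole forces a state repeat no later than step 3; the substring read between the first and second visits to that state can be pumped.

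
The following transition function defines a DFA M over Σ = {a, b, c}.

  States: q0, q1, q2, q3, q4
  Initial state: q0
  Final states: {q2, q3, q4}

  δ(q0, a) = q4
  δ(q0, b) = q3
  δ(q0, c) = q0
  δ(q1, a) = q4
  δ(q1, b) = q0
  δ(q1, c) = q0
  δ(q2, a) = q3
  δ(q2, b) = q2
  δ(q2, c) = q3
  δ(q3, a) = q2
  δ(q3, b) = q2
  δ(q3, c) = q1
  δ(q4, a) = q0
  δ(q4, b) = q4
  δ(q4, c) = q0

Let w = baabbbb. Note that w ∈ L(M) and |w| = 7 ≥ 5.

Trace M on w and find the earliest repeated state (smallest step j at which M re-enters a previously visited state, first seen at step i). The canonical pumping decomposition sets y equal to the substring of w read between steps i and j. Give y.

aa

Run of M on w = b a a b b b b:
  step 0: q0  (start)
  step 1: q3  (read b: q0→q3)
  step 2: q2  (read a: q3→q2)
  step 3: q3  (read a: q2→q3)   ← first repeat (q3 seen earlier)
  step 4: q2  (read b: q3→q2)
  step 5: q2  (read b: q2→q2)
  step 6: q2  (read b: q2→q2)
  step 7: q2  (read b: q2→q2)

So i = 1, j = 3, giving x = w[0:1] = b, y = w[1:3] = aa, z = w[3:7] = bbbb.
Check: |xy| = 3 ≤ 5 and |y| = 2 ≥ 1. Reading y takes M from q3 back to q3, so every xyⁱz is accepted.
Since M has 5 states, any run of length ≥ 5 visits 5+1 states, so by pigeonhole some state repeats within the first 5 steps — that repeat gives the pumpable loop.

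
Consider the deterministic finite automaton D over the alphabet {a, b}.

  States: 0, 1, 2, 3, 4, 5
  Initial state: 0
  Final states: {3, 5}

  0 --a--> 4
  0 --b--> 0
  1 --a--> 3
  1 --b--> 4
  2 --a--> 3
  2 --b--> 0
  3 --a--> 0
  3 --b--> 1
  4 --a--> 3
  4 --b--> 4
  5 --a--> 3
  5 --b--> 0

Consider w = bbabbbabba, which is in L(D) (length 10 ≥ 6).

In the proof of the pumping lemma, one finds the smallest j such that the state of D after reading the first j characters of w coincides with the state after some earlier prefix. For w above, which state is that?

0

State sequence: 0 -b-> 0 -b-> 0 -a-> 4 -b-> 4 -b-> 4 -b-> 4 -a-> 3 -b-> 1 -b-> 4 -a-> 3
First repeat at step 1: 0 was already visited.

The earliest repeat is at step j = 1: D is in 0, which it already visited at step i = 0.
The DFA has 6 states, so the proof of the pumping lemma guarantees a repeated state among the first 6+1 visited; the segment between the two visits is the pumpable y.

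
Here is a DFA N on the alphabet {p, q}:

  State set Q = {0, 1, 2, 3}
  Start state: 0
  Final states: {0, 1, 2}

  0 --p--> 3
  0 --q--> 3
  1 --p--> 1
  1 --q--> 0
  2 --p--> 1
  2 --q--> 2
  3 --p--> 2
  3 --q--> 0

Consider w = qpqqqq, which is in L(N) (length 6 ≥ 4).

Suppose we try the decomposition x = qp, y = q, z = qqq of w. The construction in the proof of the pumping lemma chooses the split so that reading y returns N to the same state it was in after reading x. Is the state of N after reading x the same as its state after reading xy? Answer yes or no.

State sequence: 0 -q-> 3 -p-> 2 -q-> 2

After x (step 2): 2. After xy (step 3): 2.
They match, so y = q drives N around a cycle from 2 back to itself; pumping y any number of times keeps N in 2 before reading z, and xyⁱz ∈ L(N) for every i ≥ 0.

yes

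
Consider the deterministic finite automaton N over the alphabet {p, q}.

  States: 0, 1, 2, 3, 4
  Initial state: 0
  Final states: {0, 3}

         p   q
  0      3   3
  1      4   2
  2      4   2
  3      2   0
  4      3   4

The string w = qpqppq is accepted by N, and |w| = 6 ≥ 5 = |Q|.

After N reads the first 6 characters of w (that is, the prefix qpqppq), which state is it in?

Run of N on the first 6 characters of w = q p q p p q:
  step 0: 0  (start)
  step 1: 3  (read q: 0→3)
  step 2: 2  (read p: 3→2)
  step 3: 2  (read q: 2→2)
  step 4: 4  (read p: 2→4)
  step 5: 3  (read p: 4→3)
  step 6: 0  (read q: 3→0)

After reading 6 characters, N is in state 0.

0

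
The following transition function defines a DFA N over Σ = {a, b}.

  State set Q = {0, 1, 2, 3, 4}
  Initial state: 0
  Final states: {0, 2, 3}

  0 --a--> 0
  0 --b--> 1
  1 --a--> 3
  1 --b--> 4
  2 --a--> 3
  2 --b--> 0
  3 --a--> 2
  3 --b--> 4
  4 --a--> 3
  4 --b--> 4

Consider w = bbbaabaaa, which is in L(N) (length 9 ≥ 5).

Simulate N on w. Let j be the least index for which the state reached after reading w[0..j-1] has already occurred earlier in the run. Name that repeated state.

4

State sequence: 0 -b-> 1 -b-> 4 -b-> 4 -a-> 3 -a-> 2 -b-> 0 -a-> 0 -a-> 0 -a-> 0
First repeat at step 3: 4 was already visited.

The earliest repeat is at step j = 3: N is in 4, which it already visited at step i = 2.
With |Q| = 5, pigeonhole forces a state repeat no later than step 5; the substring read between the first and second visits to that state can be pumped.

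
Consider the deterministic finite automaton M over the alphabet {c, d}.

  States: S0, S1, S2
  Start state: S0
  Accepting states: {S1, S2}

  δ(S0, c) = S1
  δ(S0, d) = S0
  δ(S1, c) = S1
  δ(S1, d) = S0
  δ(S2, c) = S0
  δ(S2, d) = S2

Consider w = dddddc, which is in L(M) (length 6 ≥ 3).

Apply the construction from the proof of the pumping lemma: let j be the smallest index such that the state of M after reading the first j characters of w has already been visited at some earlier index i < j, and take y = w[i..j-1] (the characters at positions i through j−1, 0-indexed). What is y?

d

Run of M on w = d d d d d c:
  step 0: S0  (start)
  step 1: S0  (read d: S0→S0)   ← first repeat (S0 seen earlier)
  step 2: S0  (read d: S0→S0)
  step 3: S0  (read d: S0→S0)
  step 4: S0  (read d: S0→S0)
  step 5: S0  (read d: S0→S0)
  step 6: S1  (read c: S0→S1)

So i = 0, j = 1, giving x = w[0:0] = ε, y = w[0:1] = d, z = w[1:6] = ddddc.
Check: |xy| = 1 ≤ 3 and |y| = 1 ≥ 1. Reading y takes M from S0 back to S0, so every xyⁱz is accepted.
With |Q| = 3, pigeonhole forces a state repeat no later than step 3; the substring read between the first and second visits to that state can be pumped.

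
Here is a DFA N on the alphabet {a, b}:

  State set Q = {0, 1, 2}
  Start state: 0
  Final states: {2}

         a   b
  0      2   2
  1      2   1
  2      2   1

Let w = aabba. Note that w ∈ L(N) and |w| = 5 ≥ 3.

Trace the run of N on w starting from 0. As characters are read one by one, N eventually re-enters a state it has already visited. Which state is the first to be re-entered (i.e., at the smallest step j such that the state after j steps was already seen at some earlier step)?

2

Run of N on w = a a b b a:
  step 0: 0  (start)
  step 1: 2  (read a: 0→2)
  step 2: 2  (read a: 2→2)   ← first repeat (2 seen earlier)
  step 3: 1  (read b: 2→1)
  step 4: 1  (read b: 1→1)
  step 5: 2  (read a: 1→2)

The earliest repeat is at step j = 2: N is in 2, which it already visited at step i = 1.
Pumping length from the standard proof: p = 3 (the number of states). The repeated state found above gives |xy| = j ≤ 3 and |y| = j − i ≥ 1.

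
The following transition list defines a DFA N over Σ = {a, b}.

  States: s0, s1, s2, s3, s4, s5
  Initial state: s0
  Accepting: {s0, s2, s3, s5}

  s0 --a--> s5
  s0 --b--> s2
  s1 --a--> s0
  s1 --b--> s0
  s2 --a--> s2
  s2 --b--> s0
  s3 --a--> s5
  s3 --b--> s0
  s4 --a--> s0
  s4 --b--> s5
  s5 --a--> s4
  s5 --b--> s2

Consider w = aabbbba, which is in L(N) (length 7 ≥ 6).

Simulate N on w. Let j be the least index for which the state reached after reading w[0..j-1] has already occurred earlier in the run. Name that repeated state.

s5

Run of N on w = a a b b b b a:
  step 0: s0  (start)
  step 1: s5  (read a: s0→s5)
  step 2: s4  (read a: s5→s4)
  step 3: s5  (read b: s4→s5)   ← first repeat (s5 seen earlier)
  step 4: s2  (read b: s5→s2)
  step 5: s0  (read b: s2→s0)
  step 6: s2  (read b: s0→s2)
  step 7: s2  (read a: s2→s2)

The earliest repeat is at step j = 3: N is in s5, which it already visited at step i = 1.
The DFA has 6 states, so the proof of the pumping lemma guarantees a repeated state among the first 6+1 visited; the segment between the two visits is the pumpable y.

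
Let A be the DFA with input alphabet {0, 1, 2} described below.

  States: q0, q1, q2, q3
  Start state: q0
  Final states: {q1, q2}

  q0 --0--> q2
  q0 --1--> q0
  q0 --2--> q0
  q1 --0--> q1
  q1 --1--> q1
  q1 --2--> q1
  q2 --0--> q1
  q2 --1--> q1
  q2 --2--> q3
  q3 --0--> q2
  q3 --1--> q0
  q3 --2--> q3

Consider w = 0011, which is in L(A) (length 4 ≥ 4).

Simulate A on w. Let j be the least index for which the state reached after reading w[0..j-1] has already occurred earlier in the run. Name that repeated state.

State sequence: q0 -0-> q2 -0-> q1 -1-> q1 -1-> q1
First repeat at step 3: q1 was already visited.

The earliest repeat is at step j = 3: A is in q1, which it already visited at step i = 2.
Pumping length from the standard proof: p = 4 (the number of states). The repeated state found above gives |xy| = j ≤ 4 and |y| = j − i ≥ 1.

q1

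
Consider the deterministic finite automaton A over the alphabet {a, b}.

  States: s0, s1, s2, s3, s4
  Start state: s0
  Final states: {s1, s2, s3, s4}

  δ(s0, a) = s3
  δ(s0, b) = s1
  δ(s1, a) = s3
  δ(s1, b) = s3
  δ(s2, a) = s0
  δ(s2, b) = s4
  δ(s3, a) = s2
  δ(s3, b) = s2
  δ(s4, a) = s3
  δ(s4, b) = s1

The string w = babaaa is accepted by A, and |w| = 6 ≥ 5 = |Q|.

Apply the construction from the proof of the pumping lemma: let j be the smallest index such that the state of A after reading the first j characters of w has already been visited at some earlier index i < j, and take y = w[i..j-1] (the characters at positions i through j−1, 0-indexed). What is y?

State sequence: s0 -b-> s1 -a-> s3 -b-> s2 -a-> s0 -a-> s3 -a-> s2
First repeat at step 4: s0 was already visited.

So i = 0, j = 4, giving x = w[0:0] = ε, y = w[0:4] = baba, z = w[4:6] = aa.
Check: |xy| = 4 ≤ 5 and |y| = 4 ≥ 1. Reading y takes A from s0 back to s0, so every xyⁱz is accepted.
Pumping length from the standard proof: p = 5 (the number of states). The repeated state found above gives |xy| = j ≤ 5 and |y| = j − i ≥ 1.

baba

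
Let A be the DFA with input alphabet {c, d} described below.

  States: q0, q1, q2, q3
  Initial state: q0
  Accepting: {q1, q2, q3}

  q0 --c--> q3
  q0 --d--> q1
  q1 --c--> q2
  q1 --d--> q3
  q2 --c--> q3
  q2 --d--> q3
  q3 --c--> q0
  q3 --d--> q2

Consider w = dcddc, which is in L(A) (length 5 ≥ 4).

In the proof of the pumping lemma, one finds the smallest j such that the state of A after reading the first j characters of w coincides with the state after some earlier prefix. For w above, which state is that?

Run of A on w = d c d d c:
  step 0: q0  (start)
  step 1: q1  (read d: q0→q1)
  step 2: q2  (read c: q1→q2)
  step 3: q3  (read d: q2→q3)
  step 4: q2  (read d: q3→q2)   ← first repeat (q2 seen earlier)
  step 5: q3  (read c: q2→q3)

The earliest repeat is at step j = 4: A is in q2, which it already visited at step i = 2.
Pumping length from the standard proof: p = 4 (the number of states). The repeated state found above gives |xy| = j ≤ 4 and |y| = j − i ≥ 1.

q2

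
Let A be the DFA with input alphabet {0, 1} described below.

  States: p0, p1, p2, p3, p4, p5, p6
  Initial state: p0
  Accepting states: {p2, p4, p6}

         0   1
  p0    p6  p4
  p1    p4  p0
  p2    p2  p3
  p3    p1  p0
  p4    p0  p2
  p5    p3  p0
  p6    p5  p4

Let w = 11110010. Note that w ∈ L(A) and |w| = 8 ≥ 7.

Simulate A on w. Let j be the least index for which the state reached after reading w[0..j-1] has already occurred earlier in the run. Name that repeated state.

p0

Run of A on w = 1 1 1 1 0 0 1 0:
  step 0: p0  (start)
  step 1: p4  (read 1: p0→p4)
  step 2: p2  (read 1: p4→p2)
  step 3: p3  (read 1: p2→p3)
  step 4: p0  (read 1: p3→p0)   ← first repeat (p0 seen earlier)
  step 5: p6  (read 0: p0→p6)
  step 6: p5  (read 0: p6→p5)
  step 7: p0  (read 1: p5→p0)
  step 8: p6  (read 0: p0→p6)

The earliest repeat is at step j = 4: A is in p0, which it already visited at step i = 0.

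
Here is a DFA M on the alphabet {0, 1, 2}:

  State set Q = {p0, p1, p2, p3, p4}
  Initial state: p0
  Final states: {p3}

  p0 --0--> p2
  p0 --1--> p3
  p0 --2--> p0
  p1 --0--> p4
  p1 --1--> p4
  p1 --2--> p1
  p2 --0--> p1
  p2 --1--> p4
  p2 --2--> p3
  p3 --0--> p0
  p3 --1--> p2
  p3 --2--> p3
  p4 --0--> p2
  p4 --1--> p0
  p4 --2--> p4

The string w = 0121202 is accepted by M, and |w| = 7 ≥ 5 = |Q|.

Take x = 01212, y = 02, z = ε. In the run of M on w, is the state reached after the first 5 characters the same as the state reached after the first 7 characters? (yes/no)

State sequence: p0 -0-> p2 -1-> p4 -2-> p4 -1-> p0 -2-> p0 -0-> p2 -2-> p3

After x (step 5): p0. After xy (step 7): p3.
They differ (p0 ≠ p3), so y is not a cycle from the state after x; this split is not the one the pumping-lemma construction produces, and pumping y need not keep the string in L(M).

no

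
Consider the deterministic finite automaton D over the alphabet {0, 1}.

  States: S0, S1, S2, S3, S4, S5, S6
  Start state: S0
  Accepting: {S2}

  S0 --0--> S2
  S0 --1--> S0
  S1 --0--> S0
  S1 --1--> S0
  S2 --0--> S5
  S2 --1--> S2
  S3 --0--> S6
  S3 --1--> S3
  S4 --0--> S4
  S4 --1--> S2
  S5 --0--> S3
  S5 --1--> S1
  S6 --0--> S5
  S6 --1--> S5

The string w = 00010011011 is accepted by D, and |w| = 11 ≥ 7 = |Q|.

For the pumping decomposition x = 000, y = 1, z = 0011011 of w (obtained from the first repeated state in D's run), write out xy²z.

000110011011

xy^2z = 000·1·1·0011011 = 000110011011.
Reading y = 1 takes D from S3 back to S3, so after x·y·y the machine is still in S3, and z then leads to the accepting state S2. Hence 000110011011 ∈ L(D).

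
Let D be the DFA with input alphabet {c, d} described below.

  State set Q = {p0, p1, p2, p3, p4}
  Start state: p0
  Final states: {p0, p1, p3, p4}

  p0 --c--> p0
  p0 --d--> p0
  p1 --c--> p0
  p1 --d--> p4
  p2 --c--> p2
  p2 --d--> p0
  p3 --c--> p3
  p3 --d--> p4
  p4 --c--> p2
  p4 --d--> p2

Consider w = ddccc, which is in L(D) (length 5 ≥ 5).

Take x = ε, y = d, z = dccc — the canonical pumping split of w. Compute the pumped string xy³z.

ddddccc

xy^3z = ε·d·d·d·dccc = ddddccc.
Reading y = d takes D from p0 back to p0, so after x·y·y·y the machine is still in p0, and z then leads to the accepting state p0. Hence ddddccc ∈ L(D).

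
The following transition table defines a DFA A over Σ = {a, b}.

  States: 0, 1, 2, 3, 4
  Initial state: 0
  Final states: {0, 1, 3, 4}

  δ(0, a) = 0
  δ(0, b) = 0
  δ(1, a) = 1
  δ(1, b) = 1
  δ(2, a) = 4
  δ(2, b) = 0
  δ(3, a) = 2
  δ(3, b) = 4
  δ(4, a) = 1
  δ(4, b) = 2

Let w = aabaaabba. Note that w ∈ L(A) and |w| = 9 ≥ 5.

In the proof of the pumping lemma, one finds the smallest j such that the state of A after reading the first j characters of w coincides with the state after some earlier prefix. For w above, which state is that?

0

State sequence: 0 -a-> 0 -a-> 0 -b-> 0 -a-> 0 -a-> 0 -a-> 0 -b-> 0 -b-> 0 -a-> 0
First repeat at step 1: 0 was already visited.

The earliest repeat is at step j = 1: A is in 0, which it already visited at step i = 0.
Pumping length from the standard proof: p = 5 (the number of states). The repeated state found above gives |xy| = j ≤ 5 and |y| = j − i ≥ 1.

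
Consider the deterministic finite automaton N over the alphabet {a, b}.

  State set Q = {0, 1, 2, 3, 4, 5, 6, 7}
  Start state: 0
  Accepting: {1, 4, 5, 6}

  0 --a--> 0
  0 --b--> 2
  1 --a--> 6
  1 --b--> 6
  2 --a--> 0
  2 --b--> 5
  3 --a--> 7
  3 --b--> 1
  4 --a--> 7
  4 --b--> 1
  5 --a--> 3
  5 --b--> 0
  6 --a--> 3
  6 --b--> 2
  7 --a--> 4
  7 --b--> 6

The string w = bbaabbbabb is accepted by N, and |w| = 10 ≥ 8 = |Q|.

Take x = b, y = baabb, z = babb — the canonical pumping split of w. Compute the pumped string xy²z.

bbaabbbaabbbabb

xy^2z = b·baabb·baabb·babb = bbaabbbaabbbabb.
Reading y = baabb takes N from 2 back to 2, so after x·y·y the machine is still in 2, and z then leads to the accepting state 6. Hence bbaabbbaabbbabb ∈ L(N).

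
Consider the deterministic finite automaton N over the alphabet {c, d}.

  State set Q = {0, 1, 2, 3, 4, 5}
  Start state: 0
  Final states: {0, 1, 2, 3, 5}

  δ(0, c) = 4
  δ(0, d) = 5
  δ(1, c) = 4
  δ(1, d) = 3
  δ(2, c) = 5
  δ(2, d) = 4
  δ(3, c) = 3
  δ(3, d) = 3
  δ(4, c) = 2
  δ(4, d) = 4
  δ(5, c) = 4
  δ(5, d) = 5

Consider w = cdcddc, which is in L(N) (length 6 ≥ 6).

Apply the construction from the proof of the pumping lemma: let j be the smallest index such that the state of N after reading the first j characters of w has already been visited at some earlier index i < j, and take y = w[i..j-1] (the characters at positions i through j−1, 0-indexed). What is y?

State sequence: 0 -c-> 4 -d-> 4 -c-> 2 -d-> 4 -d-> 4 -c-> 2
First repeat at step 2: 4 was already visited.

So i = 1, j = 2, giving x = w[0:1] = c, y = w[1:2] = d, z = w[2:6] = cddc.
Check: |xy| = 2 ≤ 6 and |y| = 1 ≥ 1. Reading y takes N from 4 back to 4, so every xyⁱz is accepted.
Since N has 6 states, any run of length ≥ 6 visits 6+1 states, so by pigeonhole some state repeats within the first 6 steps — that repeat gives the pumpable loop.

d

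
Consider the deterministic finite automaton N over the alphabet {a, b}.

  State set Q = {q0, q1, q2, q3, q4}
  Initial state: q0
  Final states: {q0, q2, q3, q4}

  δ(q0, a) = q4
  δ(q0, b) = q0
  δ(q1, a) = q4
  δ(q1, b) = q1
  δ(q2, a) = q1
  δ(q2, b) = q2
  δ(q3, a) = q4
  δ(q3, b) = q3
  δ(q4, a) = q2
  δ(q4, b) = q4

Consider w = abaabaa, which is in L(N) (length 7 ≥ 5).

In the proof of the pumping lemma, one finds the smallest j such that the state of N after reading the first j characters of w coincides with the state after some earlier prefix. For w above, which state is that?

Run of N on w = a b a a b a a:
  step 0: q0  (start)
  step 1: q4  (read a: q0→q4)
  step 2: q4  (read b: q4→q4)   ← first repeat (q4 seen earlier)
  step 3: q2  (read a: q4→q2)
  step 4: q1  (read a: q2→q1)
  step 5: q1  (read b: q1→q1)
  step 6: q4  (read a: q1→q4)
  step 7: q2  (read a: q4→q2)

The earliest repeat is at step j = 2: N is in q4, which it already visited at step i = 1.

q4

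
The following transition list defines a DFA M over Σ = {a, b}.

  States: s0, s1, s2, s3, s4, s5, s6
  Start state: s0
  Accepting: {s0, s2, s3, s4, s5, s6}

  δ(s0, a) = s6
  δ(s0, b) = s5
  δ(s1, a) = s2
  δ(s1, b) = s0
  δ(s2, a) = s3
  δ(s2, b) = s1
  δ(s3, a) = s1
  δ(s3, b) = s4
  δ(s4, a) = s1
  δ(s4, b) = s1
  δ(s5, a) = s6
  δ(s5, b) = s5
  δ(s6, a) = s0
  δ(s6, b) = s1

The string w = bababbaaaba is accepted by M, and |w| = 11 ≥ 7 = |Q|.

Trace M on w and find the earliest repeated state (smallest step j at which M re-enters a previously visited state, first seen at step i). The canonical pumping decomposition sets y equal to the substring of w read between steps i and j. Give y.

State sequence: s0 -b-> s5 -a-> s6 -b-> s1 -a-> s2 -b-> s1 -b-> s0 -a-> s6 -a-> s0 -a-> s6 -b-> s1 -a-> s2
First repeat at step 5: s1 was already visited.

So i = 3, j = 5, giving x = w[0:3] = bab, y = w[3:5] = ab, z = w[5:11] = baaaba.
Check: |xy| = 5 ≤ 7 and |y| = 2 ≥ 1. Reading y takes M from s1 back to s1, so every xyⁱz is accepted.

ab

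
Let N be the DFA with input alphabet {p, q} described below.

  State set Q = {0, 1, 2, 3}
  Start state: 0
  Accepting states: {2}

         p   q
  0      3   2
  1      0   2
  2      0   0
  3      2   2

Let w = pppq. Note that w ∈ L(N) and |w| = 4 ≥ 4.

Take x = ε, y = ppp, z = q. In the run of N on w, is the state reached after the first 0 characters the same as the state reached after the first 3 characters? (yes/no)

State sequence: 0 -p-> 3 -p-> 2 -p-> 0

After x (step 0): 0. After xy (step 3): 0.
They match, so y = ppp drives N around a cycle from 0 back to itself; pumping y any number of times keeps N in 0 before reading z, and xyⁱz ∈ L(N) for every i ≥ 0.

yes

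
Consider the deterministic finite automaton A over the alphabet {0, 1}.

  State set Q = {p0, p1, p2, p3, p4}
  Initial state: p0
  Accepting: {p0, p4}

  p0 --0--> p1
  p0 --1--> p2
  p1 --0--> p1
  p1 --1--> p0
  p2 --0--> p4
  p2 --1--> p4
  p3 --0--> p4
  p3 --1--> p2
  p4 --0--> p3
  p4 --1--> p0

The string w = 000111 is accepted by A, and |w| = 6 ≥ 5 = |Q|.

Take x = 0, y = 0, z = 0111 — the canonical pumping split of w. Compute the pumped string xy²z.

xy^2z = 0·0·0·0111 = 0000111.
Reading y = 0 takes A from p1 back to p1, so after x·y·y the machine is still in p1, and z then leads to the accepting state p4. Hence 0000111 ∈ L(A).

0000111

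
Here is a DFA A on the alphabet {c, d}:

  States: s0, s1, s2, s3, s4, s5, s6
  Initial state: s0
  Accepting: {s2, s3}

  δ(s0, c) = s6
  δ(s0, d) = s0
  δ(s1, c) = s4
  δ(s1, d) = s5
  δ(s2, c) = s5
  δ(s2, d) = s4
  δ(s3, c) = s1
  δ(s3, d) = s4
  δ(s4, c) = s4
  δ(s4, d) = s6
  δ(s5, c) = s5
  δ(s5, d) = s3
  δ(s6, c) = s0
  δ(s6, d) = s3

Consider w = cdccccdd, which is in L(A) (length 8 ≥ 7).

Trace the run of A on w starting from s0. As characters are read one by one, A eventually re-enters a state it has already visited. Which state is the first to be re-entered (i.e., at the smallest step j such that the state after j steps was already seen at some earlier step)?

Run of A on w = c d c c c c d d:
  step 0: s0  (start)
  step 1: s6  (read c: s0→s6)
  step 2: s3  (read d: s6→s3)
  step 3: s1  (read c: s3→s1)
  step 4: s4  (read c: s1→s4)
  step 5: s4  (read c: s4→s4)   ← first repeat (s4 seen earlier)
  step 6: s4  (read c: s4→s4)
  step 7: s6  (read d: s4→s6)
  step 8: s3  (read d: s6→s3)

The earliest repeat is at step j = 5: A is in s4, which it already visited at step i = 4.
Pumping length from the standard proof: p = 7 (the number of states). The repeated state found above gives |xy| = j ≤ 7 and |y| = j − i ≥ 1.

s4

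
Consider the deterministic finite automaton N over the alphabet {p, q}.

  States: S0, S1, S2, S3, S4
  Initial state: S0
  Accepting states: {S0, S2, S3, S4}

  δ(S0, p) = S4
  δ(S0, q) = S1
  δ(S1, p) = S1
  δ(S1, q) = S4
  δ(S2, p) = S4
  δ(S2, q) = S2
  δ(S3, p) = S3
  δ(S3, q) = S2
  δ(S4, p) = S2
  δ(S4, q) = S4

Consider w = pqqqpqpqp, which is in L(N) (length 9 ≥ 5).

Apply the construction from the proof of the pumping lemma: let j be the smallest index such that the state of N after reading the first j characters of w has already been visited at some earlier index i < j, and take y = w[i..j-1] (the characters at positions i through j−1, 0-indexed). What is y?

q

Run of N on w = p q q q p q p q p:
  step 0: S0  (start)
  step 1: S4  (read p: S0→S4)
  step 2: S4  (read q: S4→S4)   ← first repeat (S4 seen earlier)
  step 3: S4  (read q: S4→S4)
  step 4: S4  (read q: S4→S4)
  step 5: S2  (read p: S4→S2)
  step 6: S2  (read q: S2→S2)
  step 7: S4  (read p: S2→S4)
  step 8: S4  (read q: S4→S4)
  step 9: S2  (read p: S4→S2)

So i = 1, j = 2, giving x = w[0:1] = p, y = w[1:2] = q, z = w[2:9] = qqpqpqp.
Check: |xy| = 2 ≤ 5 and |y| = 1 ≥ 1. Reading y takes N from S4 back to S4, so every xyⁱz is accepted.
The DFA has 5 states, so the proof of the pumping lemma guarantees a repeated state among the first 5+1 visited; the segment between the two visits is the pumpable y.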